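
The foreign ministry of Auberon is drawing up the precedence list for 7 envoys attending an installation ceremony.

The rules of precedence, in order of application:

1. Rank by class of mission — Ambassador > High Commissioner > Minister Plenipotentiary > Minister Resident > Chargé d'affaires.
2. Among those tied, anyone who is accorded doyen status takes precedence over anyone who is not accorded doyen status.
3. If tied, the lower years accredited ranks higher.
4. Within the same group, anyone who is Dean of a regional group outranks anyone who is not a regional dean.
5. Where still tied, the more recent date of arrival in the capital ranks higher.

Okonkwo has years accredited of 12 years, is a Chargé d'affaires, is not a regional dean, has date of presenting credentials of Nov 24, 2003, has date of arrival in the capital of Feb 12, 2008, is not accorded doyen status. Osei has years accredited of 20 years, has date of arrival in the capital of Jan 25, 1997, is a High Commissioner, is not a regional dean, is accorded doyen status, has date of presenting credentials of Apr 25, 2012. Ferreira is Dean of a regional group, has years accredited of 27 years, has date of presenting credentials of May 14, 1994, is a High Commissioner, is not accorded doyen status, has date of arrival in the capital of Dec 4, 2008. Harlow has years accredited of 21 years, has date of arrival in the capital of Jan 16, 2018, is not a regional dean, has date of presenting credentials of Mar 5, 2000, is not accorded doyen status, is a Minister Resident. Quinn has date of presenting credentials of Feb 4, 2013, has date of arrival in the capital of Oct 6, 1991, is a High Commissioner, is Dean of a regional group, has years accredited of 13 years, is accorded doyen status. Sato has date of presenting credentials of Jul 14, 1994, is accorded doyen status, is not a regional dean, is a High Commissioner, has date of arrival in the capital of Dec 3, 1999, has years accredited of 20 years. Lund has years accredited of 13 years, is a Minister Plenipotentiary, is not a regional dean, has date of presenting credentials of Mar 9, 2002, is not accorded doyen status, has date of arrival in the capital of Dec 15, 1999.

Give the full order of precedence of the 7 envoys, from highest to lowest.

By class of mission: Quinn, Sato, Osei and Ferreira (High Commissioner); then Lund (Minister Plenipotentiary); then Harlow (Minister Resident); then Okonkwo (Chargé d'affaires).
Among Quinn, Sato, Osei and Ferreira, accorded doyen status before not accorded doyen status: Quinn, Sato and Osei (accorded doyen status) before Ferreira (not accorded doyen status).
Among Quinn, Sato and Osei, by years accredited (lower first): Quinn (13 years) before Sato and Osei (20 years).
Sato and Osei are each not a regional dean, so the next rule applies.
Among Sato and Osei, by date of arrival in the capital (later first): Sato (Dec 3, 1999) before Osei (Jan 25, 1997).
Full order: Quinn, Sato, Osei, Ferreira, Lund, Harlow, Okonkwo.

Quinn, Sato, Osei, Ferreira, Lund, Harlow, Okonkwo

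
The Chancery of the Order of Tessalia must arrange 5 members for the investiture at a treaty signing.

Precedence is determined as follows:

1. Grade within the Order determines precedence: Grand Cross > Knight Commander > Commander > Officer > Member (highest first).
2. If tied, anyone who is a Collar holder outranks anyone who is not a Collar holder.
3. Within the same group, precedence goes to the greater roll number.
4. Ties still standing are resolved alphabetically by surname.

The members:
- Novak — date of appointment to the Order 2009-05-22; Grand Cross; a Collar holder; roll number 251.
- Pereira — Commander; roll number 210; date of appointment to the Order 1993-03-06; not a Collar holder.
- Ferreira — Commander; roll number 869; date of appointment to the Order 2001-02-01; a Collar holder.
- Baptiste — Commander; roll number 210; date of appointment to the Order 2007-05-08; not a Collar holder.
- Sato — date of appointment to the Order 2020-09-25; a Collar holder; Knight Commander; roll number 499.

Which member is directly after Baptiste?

By grade within the Order: Novak (Grand Cross); then Sato (Knight Commander); then Ferreira, Baptiste and Pereira (Commander).
Among Ferreira, Baptiste and Pereira, a Collar holder before not a Collar holder: Ferreira (a Collar holder) before Baptiste and Pereira (not a Collar holder).
Baptiste and Pereira both have roll number 210, so the next rule applies.
Among Baptiste and Pereira, alphabetically by surname: Baptiste before Pereira.
Order: Novak, Sato, Ferreira, Baptiste, Pereira.

Pereira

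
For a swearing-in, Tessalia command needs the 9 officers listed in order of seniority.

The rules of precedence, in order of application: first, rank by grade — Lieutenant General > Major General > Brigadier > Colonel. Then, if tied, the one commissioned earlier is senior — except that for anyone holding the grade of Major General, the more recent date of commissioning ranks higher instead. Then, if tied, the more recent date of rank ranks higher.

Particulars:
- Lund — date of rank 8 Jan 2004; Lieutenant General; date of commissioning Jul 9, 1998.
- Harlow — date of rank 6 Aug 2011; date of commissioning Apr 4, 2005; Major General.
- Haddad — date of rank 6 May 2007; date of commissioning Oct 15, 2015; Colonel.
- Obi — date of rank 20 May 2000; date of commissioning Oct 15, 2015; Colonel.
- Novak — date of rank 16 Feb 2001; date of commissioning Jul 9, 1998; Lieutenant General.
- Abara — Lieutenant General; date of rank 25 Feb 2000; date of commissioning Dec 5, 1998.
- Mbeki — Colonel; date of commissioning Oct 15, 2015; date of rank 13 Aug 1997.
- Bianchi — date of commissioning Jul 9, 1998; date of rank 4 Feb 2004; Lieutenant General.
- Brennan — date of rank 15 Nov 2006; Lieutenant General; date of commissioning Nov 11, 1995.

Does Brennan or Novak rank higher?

Brennan

By grade: Brennan, Bianchi, Lund, Novak and Abara (Lieutenant General); then Harlow (Major General); then Haddad, Obi and Mbeki (Colonel).
Among Brennan, Bianchi, Lund, Novak and Abara, by date of commissioning (earlier first): Brennan (Nov 11, 1995) before Bianchi, Lund and Novak (Jul 9, 1998) before Abara (Dec 5, 1998).
Among Bianchi, Lund and Novak, by date of rank (later first): Bianchi (4 Feb 2004) before Lund (8 Jan 2004) before Novak (16 Feb 2001).
Haddad, Obi and Mbeki all have date of commissioning Oct 15, 2015, so the next rule applies.
Among Haddad, Obi and Mbeki, by date of rank (later first): Haddad (6 May 2007) before Obi (20 May 2000) before Mbeki (13 Aug 1997).
So Brennan takes precedence.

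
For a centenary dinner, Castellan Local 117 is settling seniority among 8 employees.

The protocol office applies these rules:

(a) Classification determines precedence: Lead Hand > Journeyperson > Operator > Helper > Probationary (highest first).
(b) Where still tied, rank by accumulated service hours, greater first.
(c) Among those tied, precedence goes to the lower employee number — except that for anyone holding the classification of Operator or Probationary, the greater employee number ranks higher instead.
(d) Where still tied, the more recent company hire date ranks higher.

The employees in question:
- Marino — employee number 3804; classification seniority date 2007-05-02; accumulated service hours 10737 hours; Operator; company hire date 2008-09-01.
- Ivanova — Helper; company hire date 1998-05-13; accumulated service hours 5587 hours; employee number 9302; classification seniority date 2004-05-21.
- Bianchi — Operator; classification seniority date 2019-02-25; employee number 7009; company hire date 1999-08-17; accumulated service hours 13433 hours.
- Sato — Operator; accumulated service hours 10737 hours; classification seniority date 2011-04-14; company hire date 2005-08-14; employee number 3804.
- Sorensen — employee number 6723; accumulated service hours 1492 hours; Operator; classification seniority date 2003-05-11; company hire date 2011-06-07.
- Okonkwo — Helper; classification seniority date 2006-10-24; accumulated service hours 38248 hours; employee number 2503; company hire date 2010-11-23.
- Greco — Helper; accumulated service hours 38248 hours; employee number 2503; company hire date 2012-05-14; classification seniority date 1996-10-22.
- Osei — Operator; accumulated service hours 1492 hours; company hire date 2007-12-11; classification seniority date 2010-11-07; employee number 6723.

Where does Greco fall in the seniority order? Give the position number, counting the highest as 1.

6

By classification: Bianchi, Marino, Sato, Sorensen and Osei (Operator); then Greco, Okonkwo and Ivanova (Helper).
Among Bianchi, Marino, Sato, Sorensen and Osei, by accumulated service hours (higher first): Bianchi (13433 hours) before Marino and Sato (10737 hours) before Sorensen and Osei (1492 hours).
Marino and Sato both have employee number 3804, so the next rule applies.
Among Marino and Sato, by company hire date (later first): Marino (2008-09-01) before Sato (2005-08-14).
Sorensen and Osei both have employee number 6723, so the next rule applies.
Among Sorensen and Osei, by company hire date (later first): Sorensen (2011-06-07) before Osei (2007-12-11).
Among Greco, Okonkwo and Ivanova, by accumulated service hours (higher first): Greco and Okonkwo (38248 hours) before Ivanova (5587 hours).
Greco and Okonkwo both have employee number 2503, so the next rule applies.
Among Greco and Okonkwo, by company hire date (later first): Greco (2012-05-14) before Okonkwo (2010-11-23).
Order: Bianchi, Marino, Sato, Sorensen, Osei, Greco, Okonkwo, Ivanova. So position 6.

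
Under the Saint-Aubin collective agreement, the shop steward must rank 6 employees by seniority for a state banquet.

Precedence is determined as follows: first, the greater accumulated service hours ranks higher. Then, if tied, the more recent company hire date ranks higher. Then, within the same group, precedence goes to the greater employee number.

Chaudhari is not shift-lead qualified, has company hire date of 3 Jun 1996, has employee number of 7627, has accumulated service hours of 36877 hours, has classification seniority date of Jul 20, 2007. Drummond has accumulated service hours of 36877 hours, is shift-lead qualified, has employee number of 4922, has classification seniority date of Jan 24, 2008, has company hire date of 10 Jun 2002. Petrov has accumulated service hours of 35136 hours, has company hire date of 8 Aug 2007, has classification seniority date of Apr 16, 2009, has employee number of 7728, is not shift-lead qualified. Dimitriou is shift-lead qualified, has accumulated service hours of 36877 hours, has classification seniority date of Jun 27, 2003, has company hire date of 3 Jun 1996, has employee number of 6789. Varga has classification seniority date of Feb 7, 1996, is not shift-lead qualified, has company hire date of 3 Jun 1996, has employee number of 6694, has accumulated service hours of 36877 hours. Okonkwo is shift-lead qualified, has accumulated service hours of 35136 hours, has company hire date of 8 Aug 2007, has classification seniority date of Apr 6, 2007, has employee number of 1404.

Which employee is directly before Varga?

By accumulated service hours (higher first): Drummond, Chaudhari, Dimitriou and Varga (each 36877 hours); then Petrov and Okonkwo (both 35136 hours).
Among Drummond, Chaudhari, Dimitriou and Varga, by company hire date (later first): Drummond (10 Jun 2002) before Chaudhari, Dimitriou and Varga (3 Jun 1996).
Among Chaudhari, Dimitriou and Varga, by employee number (higher first): Chaudhari (7627) before Dimitriou (6789) before Varga (6694).
Petrov and Okonkwo both have company hire date 8 Aug 2007, so the next rule applies.
Among Petrov and Okonkwo, by employee number (higher first): Petrov (7728) before Okonkwo (1404).
Order: Drummond, Chaudhari, Dimitriou, Varga, Petrov, Okonkwo.

Dimitriou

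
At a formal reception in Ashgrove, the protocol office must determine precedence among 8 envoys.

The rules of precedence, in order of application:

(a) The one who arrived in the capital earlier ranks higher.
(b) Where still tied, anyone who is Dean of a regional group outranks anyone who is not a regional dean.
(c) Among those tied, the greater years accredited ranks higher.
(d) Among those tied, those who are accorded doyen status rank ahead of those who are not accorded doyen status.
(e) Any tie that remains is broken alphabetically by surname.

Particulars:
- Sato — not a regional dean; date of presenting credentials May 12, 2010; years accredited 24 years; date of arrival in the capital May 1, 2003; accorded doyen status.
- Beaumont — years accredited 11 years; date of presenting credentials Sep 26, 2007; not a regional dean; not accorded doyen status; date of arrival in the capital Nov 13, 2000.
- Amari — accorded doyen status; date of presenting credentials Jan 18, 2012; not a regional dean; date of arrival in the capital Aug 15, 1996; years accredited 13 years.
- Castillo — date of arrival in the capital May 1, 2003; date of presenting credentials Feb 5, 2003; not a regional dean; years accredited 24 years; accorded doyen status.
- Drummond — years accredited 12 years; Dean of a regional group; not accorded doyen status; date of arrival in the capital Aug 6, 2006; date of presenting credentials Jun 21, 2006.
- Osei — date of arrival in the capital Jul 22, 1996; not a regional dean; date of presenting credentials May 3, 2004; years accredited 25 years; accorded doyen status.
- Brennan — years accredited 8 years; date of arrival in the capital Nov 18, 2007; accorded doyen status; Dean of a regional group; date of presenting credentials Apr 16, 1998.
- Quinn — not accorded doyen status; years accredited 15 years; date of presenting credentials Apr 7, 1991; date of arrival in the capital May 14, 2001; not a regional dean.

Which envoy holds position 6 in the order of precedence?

Sato

By date of arrival in the capital (earlier first): Osei (Jul 22, 1996); then Amari (Aug 15, 1996); then Beaumont (Nov 13, 2000); then Quinn (May 14, 2001); then Castillo and Sato (both May 1, 2003); then Drummond (Aug 6, 2006); then Brennan (Nov 18, 2007).
Castillo and Sato are each not a regional dean, so the next rule applies.
Castillo and Sato both have years accredited 24 years, so the next rule applies.
Castillo and Sato are each accorded doyen status, so the next rule applies.
Among Castillo and Sato, alphabetically by surname: Castillo before Sato.
Order: Osei, Amari, Beaumont, Quinn, Castillo, Sato, Drummond, Brennan.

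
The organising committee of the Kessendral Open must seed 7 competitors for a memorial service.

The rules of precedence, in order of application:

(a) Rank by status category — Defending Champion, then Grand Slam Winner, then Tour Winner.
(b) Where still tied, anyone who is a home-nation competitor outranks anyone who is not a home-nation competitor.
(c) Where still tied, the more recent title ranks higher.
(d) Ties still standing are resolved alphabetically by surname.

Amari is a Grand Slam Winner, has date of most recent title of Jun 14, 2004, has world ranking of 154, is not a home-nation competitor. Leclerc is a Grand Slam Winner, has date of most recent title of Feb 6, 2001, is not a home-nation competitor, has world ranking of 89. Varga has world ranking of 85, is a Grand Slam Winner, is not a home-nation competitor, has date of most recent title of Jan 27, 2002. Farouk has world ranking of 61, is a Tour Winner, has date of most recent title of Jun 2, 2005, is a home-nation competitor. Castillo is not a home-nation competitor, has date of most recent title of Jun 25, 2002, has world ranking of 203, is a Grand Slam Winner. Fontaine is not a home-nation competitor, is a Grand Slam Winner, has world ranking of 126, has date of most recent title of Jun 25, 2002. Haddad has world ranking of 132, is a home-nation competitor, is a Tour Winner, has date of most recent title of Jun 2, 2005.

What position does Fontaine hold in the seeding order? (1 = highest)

By status category: Amari, Castillo, Fontaine, Varga and Leclerc (Grand Slam Winner); then Farouk and Haddad (Tour Winner).
Amari, Castillo, Fontaine, Varga and Leclerc are each not a home-nation competitor, so the next rule applies.
Among Amari, Castillo, Fontaine, Varga and Leclerc, by date of most recent title (later first): Amari (Jun 14, 2004) before Castillo and Fontaine (Jun 25, 2002) before Varga (Jan 27, 2002) before Leclerc (Feb 6, 2001).
Among Castillo and Fontaine, alphabetically by surname: Castillo before Fontaine.
Farouk and Haddad are each a home-nation competitor, so the next rule applies.
Farouk and Haddad both have date of most recent title Jun 2, 2005, so the next rule applies.
Among Farouk and Haddad, alphabetically by surname: Farouk before Haddad.
Order: Amari, Castillo, Fontaine, Varga, Leclerc, Farouk, Haddad. So position 3.

3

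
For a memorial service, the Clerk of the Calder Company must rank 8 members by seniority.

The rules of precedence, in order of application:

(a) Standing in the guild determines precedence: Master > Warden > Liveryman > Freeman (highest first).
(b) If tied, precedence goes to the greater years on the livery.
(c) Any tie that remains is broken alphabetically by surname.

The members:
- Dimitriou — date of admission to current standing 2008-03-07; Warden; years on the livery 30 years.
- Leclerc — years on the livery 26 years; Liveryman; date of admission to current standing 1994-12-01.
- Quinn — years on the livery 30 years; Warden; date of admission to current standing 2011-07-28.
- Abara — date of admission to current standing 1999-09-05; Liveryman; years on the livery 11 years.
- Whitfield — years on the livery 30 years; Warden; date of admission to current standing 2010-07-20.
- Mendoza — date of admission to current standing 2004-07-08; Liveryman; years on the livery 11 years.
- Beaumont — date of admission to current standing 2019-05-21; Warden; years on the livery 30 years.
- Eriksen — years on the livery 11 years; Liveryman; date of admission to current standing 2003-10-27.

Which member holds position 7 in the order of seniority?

By standing in the guild: Beaumont, Dimitriou, Quinn and Whitfield (Warden); then Leclerc, Abara, Eriksen and Mendoza (Liveryman).
Beaumont, Dimitriou, Quinn and Whitfield all have years on the livery 30 years, so the next rule applies.
Among Beaumont, Dimitriou, Quinn and Whitfield, alphabetically by surname: Beaumont before Dimitriou before Quinn before Whitfield.
Among Leclerc, Abara, Eriksen and Mendoza, by years on the livery (higher first): Leclerc (26 years) before Abara, Eriksen and Mendoza (11 years).
Among Abara, Eriksen and Mendoza, alphabetically by surname: Abara before Eriksen before Mendoza.
Order: Beaumont, Dimitriou, Quinn, Whitfield, Leclerc, Abara, Eriksen, Mendoza.

Eriksen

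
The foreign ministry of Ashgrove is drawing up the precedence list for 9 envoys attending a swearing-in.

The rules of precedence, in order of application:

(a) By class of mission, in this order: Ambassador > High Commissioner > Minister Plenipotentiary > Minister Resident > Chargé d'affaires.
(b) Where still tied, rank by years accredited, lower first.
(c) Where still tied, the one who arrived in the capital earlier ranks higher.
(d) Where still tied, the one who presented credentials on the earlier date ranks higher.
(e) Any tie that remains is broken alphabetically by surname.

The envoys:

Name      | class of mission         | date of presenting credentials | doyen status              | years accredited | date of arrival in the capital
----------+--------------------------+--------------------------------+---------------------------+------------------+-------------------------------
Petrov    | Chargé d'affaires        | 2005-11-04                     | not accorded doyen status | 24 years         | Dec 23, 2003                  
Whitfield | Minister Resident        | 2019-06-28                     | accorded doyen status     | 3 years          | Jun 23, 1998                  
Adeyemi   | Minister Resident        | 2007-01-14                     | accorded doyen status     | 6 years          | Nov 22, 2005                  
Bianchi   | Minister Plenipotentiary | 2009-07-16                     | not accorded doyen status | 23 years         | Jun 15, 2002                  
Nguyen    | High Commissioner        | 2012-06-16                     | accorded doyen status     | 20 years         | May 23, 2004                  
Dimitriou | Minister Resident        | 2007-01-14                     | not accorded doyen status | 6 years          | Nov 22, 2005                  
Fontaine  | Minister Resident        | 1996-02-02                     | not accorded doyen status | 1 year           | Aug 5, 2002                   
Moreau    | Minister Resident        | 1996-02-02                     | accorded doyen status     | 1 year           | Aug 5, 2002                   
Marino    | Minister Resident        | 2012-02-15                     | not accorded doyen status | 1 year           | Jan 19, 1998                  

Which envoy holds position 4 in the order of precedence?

By class of mission: Nguyen (High Commissioner); then Bianchi (Minister Plenipotentiary); then Marino, Fontaine, Moreau, Whitfield, Adeyemi and Dimitriou (Minister Resident); then Petrov (Chargé d'affaires).
Among Marino, Fontaine, Moreau, Whitfield, Adeyemi and Dimitriou, by years accredited (lower first): Marino, Fontaine and Moreau (1 year) before Whitfield (3 years) before Adeyemi and Dimitriou (6 years).
Among Marino, Fontaine and Moreau, by date of arrival in the capital (earlier first): Marino (Jan 19, 1998) before Fontaine and Moreau (Aug 5, 2002).
Fontaine and Moreau both have date of presenting credentials 1996-02-02, so the next rule applies.
Among Fontaine and Moreau, alphabetically by surname: Fontaine before Moreau.
Adeyemi and Dimitriou both have date of arrival in the capital Nov 22, 2005, so the next rule applies.
Adeyemi and Dimitriou both have date of presenting credentials 2007-01-14, so the next rule applies.
Among Adeyemi and Dimitriou, alphabetically by surname: Adeyemi before Dimitriou.
Order: Nguyen, Bianchi, Marino, Fontaine, Moreau, Whitfield, Adeyemi, Dimitriou, Petrov.

Fontaine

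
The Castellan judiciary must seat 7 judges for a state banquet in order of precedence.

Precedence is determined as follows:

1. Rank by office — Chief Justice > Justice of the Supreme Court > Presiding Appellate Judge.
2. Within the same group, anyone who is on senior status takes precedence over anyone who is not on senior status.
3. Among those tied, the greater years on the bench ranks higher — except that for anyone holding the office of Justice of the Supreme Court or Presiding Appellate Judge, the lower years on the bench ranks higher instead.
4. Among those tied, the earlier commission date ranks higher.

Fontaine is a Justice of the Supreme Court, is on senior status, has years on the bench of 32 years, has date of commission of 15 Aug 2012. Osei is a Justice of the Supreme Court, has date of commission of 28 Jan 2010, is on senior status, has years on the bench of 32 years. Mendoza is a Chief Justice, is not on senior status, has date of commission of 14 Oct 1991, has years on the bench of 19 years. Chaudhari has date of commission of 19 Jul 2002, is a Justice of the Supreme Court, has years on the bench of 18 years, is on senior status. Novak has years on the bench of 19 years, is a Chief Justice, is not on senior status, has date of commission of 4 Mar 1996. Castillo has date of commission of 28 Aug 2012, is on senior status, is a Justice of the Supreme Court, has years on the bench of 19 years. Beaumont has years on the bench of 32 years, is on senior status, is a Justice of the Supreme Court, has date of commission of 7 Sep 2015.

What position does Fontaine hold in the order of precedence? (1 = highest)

6

By office: Mendoza and Novak (Chief Justice); then Chaudhari, Castillo, Osei, Fontaine and Beaumont (Justice of the Supreme Court).
Mendoza and Novak are each not on senior status, so the next rule applies.
Mendoza and Novak both have years on the bench 19 years, so the next rule applies.
Among Mendoza and Novak, by date of commission (earlier first): Mendoza (14 Oct 1991) before Novak (4 Mar 1996).
Chaudhari, Castillo, Osei, Fontaine and Beaumont are each on senior status, so the next rule applies.
Among Chaudhari, Castillo, Osei, Fontaine and Beaumont, by years on the bench (lower first) (reversed rule for this group): Chaudhari (18 years) before Castillo (19 years) before Osei, Fontaine and Beaumont (32 years).
Among Osei, Fontaine and Beaumont, by date of commission (earlier first): Osei (28 Jan 2010) before Fontaine (15 Aug 2012) before Beaumont (7 Sep 2015).
Order: Mendoza, Novak, Chaudhari, Castillo, Osei, Fontaine, Beaumont. So position 6.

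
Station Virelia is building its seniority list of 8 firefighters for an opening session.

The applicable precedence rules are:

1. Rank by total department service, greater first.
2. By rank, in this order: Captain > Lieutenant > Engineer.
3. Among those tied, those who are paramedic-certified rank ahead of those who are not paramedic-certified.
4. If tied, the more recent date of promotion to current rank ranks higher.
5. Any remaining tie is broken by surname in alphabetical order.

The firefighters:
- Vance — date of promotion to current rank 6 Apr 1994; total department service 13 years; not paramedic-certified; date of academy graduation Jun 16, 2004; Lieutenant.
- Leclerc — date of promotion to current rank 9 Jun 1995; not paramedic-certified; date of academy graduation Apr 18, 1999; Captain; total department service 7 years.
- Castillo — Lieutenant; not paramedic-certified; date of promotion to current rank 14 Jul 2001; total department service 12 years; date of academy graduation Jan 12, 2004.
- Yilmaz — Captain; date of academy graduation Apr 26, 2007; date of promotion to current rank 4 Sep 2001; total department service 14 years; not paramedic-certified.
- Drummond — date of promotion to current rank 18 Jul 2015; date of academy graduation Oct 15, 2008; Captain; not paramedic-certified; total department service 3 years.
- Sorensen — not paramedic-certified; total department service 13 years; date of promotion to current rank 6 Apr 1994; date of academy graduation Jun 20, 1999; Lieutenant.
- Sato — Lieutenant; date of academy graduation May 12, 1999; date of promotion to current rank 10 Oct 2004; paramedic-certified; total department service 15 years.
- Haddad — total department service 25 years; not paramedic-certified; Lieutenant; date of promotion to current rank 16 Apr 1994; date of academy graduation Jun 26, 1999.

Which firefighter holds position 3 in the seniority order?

By total department service (higher first): Haddad (25 years); then Sato (15 years); then Yilmaz (14 years); then Sorensen and Vance (both 13 years); then Castillo (12 years); then Leclerc (7 years); then Drummond (3 years).
Sorensen and Vance are each Lieutenant, so the next rule applies.
Sorensen and Vance are each not paramedic-certified, so the next rule applies.
Sorensen and Vance both have date of promotion to current rank 6 Apr 1994, so the next rule applies.
Among Sorensen and Vance, alphabetically by surname: Sorensen before Vance.
Order: Haddad, Sato, Yilmaz, Sorensen, Vance, Castillo, Leclerc, Drummond.

Yilmaz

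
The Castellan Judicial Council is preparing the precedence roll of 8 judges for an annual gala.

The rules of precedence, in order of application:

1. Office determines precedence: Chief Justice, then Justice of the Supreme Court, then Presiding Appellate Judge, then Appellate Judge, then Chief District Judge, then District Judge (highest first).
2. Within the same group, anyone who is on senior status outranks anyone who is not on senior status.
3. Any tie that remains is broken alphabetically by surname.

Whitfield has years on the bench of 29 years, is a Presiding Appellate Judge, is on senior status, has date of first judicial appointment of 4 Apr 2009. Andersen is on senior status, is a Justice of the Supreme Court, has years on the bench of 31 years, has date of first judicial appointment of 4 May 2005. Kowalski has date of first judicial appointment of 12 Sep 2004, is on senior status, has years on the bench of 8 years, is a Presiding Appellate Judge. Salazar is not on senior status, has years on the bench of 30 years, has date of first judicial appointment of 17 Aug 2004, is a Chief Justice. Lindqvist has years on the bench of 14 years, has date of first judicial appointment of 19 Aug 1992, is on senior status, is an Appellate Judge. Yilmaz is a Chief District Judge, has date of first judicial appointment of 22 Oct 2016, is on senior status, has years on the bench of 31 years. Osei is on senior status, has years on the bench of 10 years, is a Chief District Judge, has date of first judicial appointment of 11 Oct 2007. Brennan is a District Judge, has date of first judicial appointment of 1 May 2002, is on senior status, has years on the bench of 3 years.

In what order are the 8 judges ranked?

By office: Salazar (Chief Justice); then Andersen (Justice of the Supreme Court); then Kowalski and Whitfield (Presiding Appellate Judge); then Lindqvist (Appellate Judge); then Osei and Yilmaz (Chief District Judge); then Brennan (District Judge).
Kowalski and Whitfield are each on senior status, so the next rule applies.
Among Kowalski and Whitfield, alphabetically by surname: Kowalski before Whitfield.
Osei and Yilmaz are each on senior status, so the next rule applies.
Among Osei and Yilmaz, alphabetically by surname: Osei before Yilmaz.
Full order: Salazar, Andersen, Kowalski, Whitfield, Lindqvist, Osei, Yilmaz, Brennan.

Salazar, Andersen, Kowalski, Whitfield, Lindqvist, Osei, Yilmaz, Brennan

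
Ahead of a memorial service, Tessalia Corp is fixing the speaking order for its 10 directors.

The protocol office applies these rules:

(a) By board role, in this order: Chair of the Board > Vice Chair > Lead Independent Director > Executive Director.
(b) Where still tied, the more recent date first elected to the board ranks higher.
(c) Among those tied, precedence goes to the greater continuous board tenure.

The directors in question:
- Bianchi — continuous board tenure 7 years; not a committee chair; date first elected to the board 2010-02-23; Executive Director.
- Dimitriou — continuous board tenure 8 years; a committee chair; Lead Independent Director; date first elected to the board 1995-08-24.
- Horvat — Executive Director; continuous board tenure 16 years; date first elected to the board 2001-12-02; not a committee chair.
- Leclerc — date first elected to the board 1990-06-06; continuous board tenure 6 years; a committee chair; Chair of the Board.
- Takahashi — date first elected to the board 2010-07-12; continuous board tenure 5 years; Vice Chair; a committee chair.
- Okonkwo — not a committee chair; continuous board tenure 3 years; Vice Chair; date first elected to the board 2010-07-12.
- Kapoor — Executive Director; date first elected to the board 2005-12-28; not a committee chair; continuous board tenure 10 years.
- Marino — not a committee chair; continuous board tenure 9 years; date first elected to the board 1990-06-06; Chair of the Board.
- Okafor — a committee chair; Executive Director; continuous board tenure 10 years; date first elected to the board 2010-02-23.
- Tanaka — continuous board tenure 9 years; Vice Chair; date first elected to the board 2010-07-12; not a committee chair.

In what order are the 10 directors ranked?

By board role: Marino and Leclerc (Chair of the Board); then Tanaka, Takahashi and Okonkwo (Vice Chair); then Dimitriou (Lead Independent Director); then Okafor, Bianchi, Kapoor and Horvat (Executive Director).
Marino and Leclerc both have date first elected to the board 1990-06-06, so the next rule applies.
Among Marino and Leclerc, by continuous board tenure (higher first): Marino (9 years) before Leclerc (6 years).
Tanaka, Takahashi and Okonkwo all have date first elected to the board 2010-07-12, so the next rule applies.
Among Tanaka, Takahashi and Okonkwo, by continuous board tenure (higher first): Tanaka (9 years) before Takahashi (5 years) before Okonkwo (3 years).
Among Okafor, Bianchi, Kapoor and Horvat, by date first elected to the board (later first): Okafor and Bianchi (2010-02-23) before Kapoor (2005-12-28) before Horvat (2001-12-02).
Among Okafor and Bianchi, by continuous board tenure (higher first): Okafor (10 years) before Bianchi (7 years).
Full order: Marino, Leclerc, Tanaka, Takahashi, Okonkwo, Dimitriou, Okafor, Bianchi, Kapoor, Horvat.

Marino, Leclerc, Tanaka, Takahashi, Okonkwo, Dimitriou, Okafor, Bianchi, Kapoor, Horvat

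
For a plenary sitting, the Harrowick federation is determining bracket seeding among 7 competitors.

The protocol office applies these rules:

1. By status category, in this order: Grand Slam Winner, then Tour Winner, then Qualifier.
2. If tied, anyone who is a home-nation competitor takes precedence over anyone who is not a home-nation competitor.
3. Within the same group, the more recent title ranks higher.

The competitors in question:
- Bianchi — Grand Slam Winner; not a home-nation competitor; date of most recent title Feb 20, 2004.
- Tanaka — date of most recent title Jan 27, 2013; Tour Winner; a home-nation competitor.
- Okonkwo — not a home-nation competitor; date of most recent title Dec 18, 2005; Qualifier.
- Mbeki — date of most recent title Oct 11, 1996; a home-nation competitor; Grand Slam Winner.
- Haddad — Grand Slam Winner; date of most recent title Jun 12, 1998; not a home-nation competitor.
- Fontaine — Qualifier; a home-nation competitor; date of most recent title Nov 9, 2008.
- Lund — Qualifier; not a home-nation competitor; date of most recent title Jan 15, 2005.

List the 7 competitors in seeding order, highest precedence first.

By status category: Mbeki, Bianchi and Haddad (Grand Slam Winner); then Tanaka (Tour Winner); then Fontaine, Okonkwo and Lund (Qualifier).
Among Mbeki, Bianchi and Haddad, a home-nation competitor before not a home-nation competitor: Mbeki (a home-nation competitor) before Bianchi and Haddad (not a home-nation competitor).
Among Bianchi and Haddad, by date of most recent title (later first): Bianchi (Feb 20, 2004) before Haddad (Jun 12, 1998).
Among Fontaine, Okonkwo and Lund, a home-nation competitor before not a home-nation competitor: Fontaine (a home-nation competitor) before Okonkwo and Lund (not a home-nation competitor).
Among Okonkwo and Lund, by date of most recent title (later first): Okonkwo (Dec 18, 2005) before Lund (Jan 15, 2005).
Full order: Mbeki, Bianchi, Haddad, Tanaka, Fontaine, Okonkwo, Lund.

Mbeki, Bianchi, Haddad, Tanaka, Fontaine, Okonkwo, Lund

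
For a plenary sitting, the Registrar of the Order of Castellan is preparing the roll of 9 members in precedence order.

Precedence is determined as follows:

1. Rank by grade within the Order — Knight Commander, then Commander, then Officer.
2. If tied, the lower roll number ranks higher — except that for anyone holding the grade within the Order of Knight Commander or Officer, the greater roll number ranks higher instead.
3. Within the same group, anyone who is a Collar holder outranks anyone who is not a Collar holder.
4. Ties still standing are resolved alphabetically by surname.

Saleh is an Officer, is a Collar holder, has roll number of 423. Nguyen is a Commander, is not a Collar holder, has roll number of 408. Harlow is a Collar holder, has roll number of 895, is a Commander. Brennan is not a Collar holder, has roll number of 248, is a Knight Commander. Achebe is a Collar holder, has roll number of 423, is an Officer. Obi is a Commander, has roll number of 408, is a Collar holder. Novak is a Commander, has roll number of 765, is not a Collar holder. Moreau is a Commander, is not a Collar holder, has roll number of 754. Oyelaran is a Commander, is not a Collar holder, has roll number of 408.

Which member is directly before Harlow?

By grade within the Order: Brennan (Knight Commander); then Obi, Nguyen, Oyelaran, Moreau, Novak and Harlow (Commander); then Achebe and Saleh (Officer).
Among Obi, Nguyen, Oyelaran, Moreau, Novak and Harlow, by roll number (lower first): Obi, Nguyen and Oyelaran (408) before Moreau (754) before Novak (765) before Harlow (895).
Among Obi, Nguyen and Oyelaran, a Collar holder before not a Collar holder: Obi (a Collar holder) before Nguyen and Oyelaran (not a Collar holder).
Among Nguyen and Oyelaran, alphabetically by surname: Nguyen before Oyelaran.
Achebe and Saleh both have roll number 423, so the next rule applies.
Achebe and Saleh are each a Collar holder, so the next rule applies.
Among Achebe and Saleh, alphabetically by surname: Achebe before Saleh.
Order: Brennan, Obi, Nguyen, Oyelaran, Moreau, Novak, Harlow, Achebe, Saleh.

Novak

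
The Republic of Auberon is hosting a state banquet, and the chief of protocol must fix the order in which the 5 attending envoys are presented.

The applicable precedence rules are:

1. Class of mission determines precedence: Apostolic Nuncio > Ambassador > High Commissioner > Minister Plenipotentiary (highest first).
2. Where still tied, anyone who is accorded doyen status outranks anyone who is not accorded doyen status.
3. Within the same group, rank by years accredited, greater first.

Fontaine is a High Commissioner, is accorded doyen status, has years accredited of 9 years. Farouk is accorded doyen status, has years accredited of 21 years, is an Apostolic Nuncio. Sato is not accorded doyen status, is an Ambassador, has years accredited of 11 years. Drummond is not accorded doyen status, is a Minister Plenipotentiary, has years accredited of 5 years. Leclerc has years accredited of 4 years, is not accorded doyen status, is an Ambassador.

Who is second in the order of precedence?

By class of mission: Farouk (Apostolic Nuncio); then Sato and Leclerc (Ambassador); then Fontaine (High Commissioner); then Drummond (Minister Plenipotentiary).
Sato and Leclerc are each not accorded doyen status, so the next rule applies.
Among Sato and Leclerc, by years accredited (higher first): Sato (11 years) before Leclerc (4 years).
Order: Farouk, Sato, Leclerc, Fontaine, Drummond.

Sato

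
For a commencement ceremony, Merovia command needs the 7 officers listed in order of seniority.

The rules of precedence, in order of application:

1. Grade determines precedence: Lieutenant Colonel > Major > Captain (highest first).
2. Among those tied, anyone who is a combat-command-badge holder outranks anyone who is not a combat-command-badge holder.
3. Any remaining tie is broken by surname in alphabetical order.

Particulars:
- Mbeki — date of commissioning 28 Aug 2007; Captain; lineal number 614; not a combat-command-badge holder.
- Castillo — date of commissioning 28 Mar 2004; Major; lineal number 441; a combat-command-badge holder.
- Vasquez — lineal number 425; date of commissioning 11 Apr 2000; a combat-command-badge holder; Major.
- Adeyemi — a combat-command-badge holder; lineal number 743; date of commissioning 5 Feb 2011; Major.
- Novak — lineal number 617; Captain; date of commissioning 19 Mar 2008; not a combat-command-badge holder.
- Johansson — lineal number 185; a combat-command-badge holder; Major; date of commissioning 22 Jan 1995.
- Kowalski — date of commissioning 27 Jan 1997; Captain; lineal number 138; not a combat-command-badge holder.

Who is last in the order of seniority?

By grade: Adeyemi, Castillo, Johansson and Vasquez (Major); then Kowalski, Mbeki and Novak (Captain).
Adeyemi, Castillo, Johansson and Vasquez are each a combat-command-badge holder, so the next rule applies.
Among Adeyemi, Castillo, Johansson and Vasquez, alphabetically by surname: Adeyemi before Castillo before Johansson before Vasquez.
Kowalski, Mbeki and Novak are each not a combat-command-badge holder, so the next rule applies.
Among Kowalski, Mbeki and Novak, alphabetically by surname: Kowalski before Mbeki before Novak.
Order: Adeyemi, Castillo, Johansson, Vasquez, Kowalski, Mbeki, Novak.

Novak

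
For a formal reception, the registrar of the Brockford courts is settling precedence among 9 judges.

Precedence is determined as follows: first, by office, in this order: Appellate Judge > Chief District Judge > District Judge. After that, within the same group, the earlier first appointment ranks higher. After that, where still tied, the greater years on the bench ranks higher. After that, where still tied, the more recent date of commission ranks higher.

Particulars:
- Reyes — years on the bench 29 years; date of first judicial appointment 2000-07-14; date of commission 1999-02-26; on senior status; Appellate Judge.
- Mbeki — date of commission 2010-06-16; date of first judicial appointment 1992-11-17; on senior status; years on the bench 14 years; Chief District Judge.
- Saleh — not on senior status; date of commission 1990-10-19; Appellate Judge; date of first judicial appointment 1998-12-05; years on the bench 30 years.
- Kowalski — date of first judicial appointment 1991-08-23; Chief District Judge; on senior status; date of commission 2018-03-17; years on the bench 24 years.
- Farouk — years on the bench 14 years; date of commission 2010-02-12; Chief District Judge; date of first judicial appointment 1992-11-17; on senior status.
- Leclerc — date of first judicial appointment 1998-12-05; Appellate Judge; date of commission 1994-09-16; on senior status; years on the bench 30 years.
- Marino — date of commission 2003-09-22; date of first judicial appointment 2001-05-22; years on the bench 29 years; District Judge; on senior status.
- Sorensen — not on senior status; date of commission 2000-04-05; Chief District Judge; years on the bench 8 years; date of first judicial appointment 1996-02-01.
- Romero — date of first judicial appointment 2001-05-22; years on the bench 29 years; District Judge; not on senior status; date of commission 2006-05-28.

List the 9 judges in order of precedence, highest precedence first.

By office: Leclerc, Saleh and Reyes (Appellate Judge); then Kowalski, Mbeki, Farouk and Sorensen (Chief District Judge); then Romero and Marino (District Judge).
Among Leclerc, Saleh and Reyes, by date of first judicial appointment (earlier first): Leclerc and Saleh (1998-12-05) before Reyes (2000-07-14).
Leclerc and Saleh both have years on the bench 30 years, so the next rule applies.
Among Leclerc and Saleh, by date of commission (later first): Leclerc (1994-09-16) before Saleh (1990-10-19).
Among Kowalski, Mbeki, Farouk and Sorensen, by date of first judicial appointment (earlier first): Kowalski (1991-08-23) before Mbeki and Farouk (1992-11-17) before Sorensen (1996-02-01).
Mbeki and Farouk both have years on the bench 14 years, so the next rule applies.
Among Mbeki and Farouk, by date of commission (later first): Mbeki (2010-06-16) before Farouk (2010-02-12).
Romero and Marino both have date of first judicial appointment 2001-05-22, so the next rule applies.
Romero and Marino both have years on the bench 29 years, so the next rule applies.
Among Romero and Marino, by date of commission (later first): Romero (2006-05-28) before Marino (2003-09-22).
Full order: Leclerc, Saleh, Reyes, Kowalski, Mbeki, Farouk, Sorensen, Romero, Marino.

Leclerc, Saleh, Reyes, Kowalski, Mbeki, Farouk, Sorensen, Romero, Marino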